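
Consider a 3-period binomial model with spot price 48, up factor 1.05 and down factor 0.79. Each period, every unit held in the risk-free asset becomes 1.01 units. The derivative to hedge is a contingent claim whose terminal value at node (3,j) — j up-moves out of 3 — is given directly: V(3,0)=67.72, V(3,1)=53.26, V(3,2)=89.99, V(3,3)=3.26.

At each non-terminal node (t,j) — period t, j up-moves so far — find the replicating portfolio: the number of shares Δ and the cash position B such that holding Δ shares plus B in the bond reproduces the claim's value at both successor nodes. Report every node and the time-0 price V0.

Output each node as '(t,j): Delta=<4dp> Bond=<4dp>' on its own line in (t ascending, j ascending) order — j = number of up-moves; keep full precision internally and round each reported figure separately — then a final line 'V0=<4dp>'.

(0,0): Delta=-4.1534 Bond=233.4870
(1,0): Delta=2.8977 Bond=-31.5548
(1,1): Delta=-5.1179 Bond=284.4358
(2,0): Delta=-1.8565 Bond=110.5506
(2,1): Delta=3.5481 Bond=-57.7650
(2,2): Delta=-6.3034 Bond=350.0156
V0=34.1248

No-arbitrage ⇒ martingale measure with p* = (R−d)/(u−d) = 0.8462.
Terminal payoffs: V(3,0)=67.7200, V(3,1)=53.2600, V(3,2)=89.9900, V(3,3)=3.2600
  t=2,j=0: stock 29.9568 → up 31.4546 (V=53.2600), down 23.6659 (V=67.7200). Price 54.9353; hedge Δ=-1.8565, bond B=110.5506.
  t=2,j=1: stock 39.8160 → up 41.8068 (V=89.9900), down 31.4546 (V=53.2600). Price 83.5042; hedge Δ=3.5481, bond B=-57.7650.
  t=2,j=2: stock 52.9200 → up 55.5660 (V=3.2600), down 41.8068 (V=89.9900). Price 16.4387; hedge Δ=-6.3034, bond B=350.0156.
  t=1,j=0: stock 37.9200 → up 39.8160 (V=83.5042), down 29.9568 (V=54.9353). Price 78.3257; hedge Δ=2.8977, bond B=-31.5548.
  t=1,j=1: stock 50.4000 → up 52.9200 (V=16.4387), down 39.8160 (V=83.5042). Price 26.4915; hedge Δ=-5.1179, bond B=284.4358.
  t=0,j=0: stock 48.0000 → up 50.4000 (V=26.4915), down 37.9200 (V=78.3257). Price 34.1248; hedge Δ=-4.1534, bond B=233.4870.
The time-0 hedge costs 34.1248, which is the no-arbitrage price.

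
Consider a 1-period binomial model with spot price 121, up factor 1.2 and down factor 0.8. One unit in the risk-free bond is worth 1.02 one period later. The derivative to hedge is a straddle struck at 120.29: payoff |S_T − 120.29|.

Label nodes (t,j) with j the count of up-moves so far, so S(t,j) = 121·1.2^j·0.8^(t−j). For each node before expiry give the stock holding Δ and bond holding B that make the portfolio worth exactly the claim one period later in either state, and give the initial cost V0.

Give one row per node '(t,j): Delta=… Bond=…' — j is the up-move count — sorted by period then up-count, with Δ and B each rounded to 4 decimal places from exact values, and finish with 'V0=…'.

(0,0): Delta=0.0293 Bond=20.2451
V0=23.7951

Under the risk-neutral measure, an up-move has probability p* = (R−d)/(u−d) = 0.5500 and values discount at R = 1.02.
Payoff layer (t=1): V(1,0)=23.4900, V(1,1)=24.9100
Node (0,0) S=121.0000: V=(p*·24.9100+(1−p*)·23.4900)/1.02=23.7951; Δ=(24.9100−23.4900)/(145.2000−96.8000)=0.0293; B=V−Δ·S=20.2451
Each (Δ,B) replicates both successor values, so the strategy is self-financing and V0 is arbitrage-free.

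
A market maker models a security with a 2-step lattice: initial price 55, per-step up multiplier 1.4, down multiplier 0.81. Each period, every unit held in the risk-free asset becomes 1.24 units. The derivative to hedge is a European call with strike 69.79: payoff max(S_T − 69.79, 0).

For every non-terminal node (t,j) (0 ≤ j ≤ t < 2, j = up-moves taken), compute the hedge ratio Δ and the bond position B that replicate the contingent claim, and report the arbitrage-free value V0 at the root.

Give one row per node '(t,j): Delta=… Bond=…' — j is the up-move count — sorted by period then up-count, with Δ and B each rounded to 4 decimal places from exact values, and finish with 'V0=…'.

No-arbitrage ⇒ martingale measure with p* = (R−d)/(u−d) = 0.7288.
Payoff layer (t=2): V(2,0)=0.0000, V(2,1)=0.0000, V(2,2)=38.0100
  t=1,j=0: stock 44.5500 → up 62.3700 (V=0.0000), down 36.0855 (V=0.0000). Price 0.0000; hedge Δ=0.0000, bond B=0.0000.
  t=1,j=1: stock 77.0000 → up 107.8000 (V=38.0100), down 62.3700 (V=0.0000). Price 22.3405; hedge Δ=0.8367, bond B=-42.0832.
  t=0,j=0: stock 55.0000 → up 77.0000 (V=22.3405), down 44.5500 (V=0.0000). Price 13.1307; hedge Δ=0.6885, bond B=-24.7345.
Each (Δ,B) replicates both successor values, so the strategy is self-financing and V0 is arbitrage-free.

(0,0): Delta=0.6885 Bond=-24.7345
(1,0): Delta=0.0000 Bond=0.0000
(1,1): Delta=0.8367 Bond=-42.0832
V0=13.1307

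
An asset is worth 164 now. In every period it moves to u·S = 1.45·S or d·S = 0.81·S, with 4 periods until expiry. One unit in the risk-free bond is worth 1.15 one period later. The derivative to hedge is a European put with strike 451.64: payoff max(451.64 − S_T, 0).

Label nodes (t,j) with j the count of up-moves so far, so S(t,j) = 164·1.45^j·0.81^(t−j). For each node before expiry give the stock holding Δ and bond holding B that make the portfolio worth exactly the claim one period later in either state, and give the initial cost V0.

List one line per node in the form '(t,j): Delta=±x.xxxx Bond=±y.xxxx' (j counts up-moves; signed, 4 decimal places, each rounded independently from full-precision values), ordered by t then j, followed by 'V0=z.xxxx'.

(0,0): Delta=-0.7433 Bond=228.5724
(1,0): Delta=-1.0000 Bond=296.9606
(1,1): Delta=-0.6167 Bond=232.7679
(2,0): Delta=-1.0000 Bond=341.5047
(2,1): Delta=-1.0000 Bond=341.5047
(2,2): Delta=-0.4278 Bond=202.5464
(3,0): Delta=-1.0000 Bond=392.7304
(3,1): Delta=-1.0000 Bond=392.7304
(3,2): Delta=-1.0000 Bond=392.7304
(3,3): Delta=-0.1458 Bond=91.9266
V0=106.6741

Under the risk-neutral measure, an up-move has probability p* = (R−d)/(u−d) = 0.5312 and values discount at R = 1.15.
At expiry t=4: V(4,0)=381.0434, V(4,1)=325.2633, V(4,2)=225.4102, V(4,3)=46.6607, V(4,4)=0.0000
Node (3,0) S=87.1563: V=(p*·325.2633+(1−p*)·381.0434)/1.15=305.5741; Δ=(325.2633−381.0434)/(126.3767−70.5966)=-1.0000; B=V−Δ·S=392.7304
Node (3,1) S=156.0206: V=(p*·225.4102+(1−p*)·325.2633)/1.15=236.7099; Δ=(225.4102−325.2633)/(226.2298−126.3767)=-1.0000; B=V−Δ·S=392.7304
Node (3,2) S=279.2961: V=(p*·46.6607+(1−p*)·225.4102)/1.15=113.4343; Δ=(46.6607−225.4102)/(404.9793−226.2298)=-1.0000; B=V−Δ·S=392.7304
Node (3,3) S=499.9745: V=(p*·0.0000+(1−p*)·46.6607)/1.15=19.0193; Δ=(0.0000−46.6607)/(724.9630−404.9793)=-0.1458; B=V−Δ·S=91.9266
Node (2,0) S=107.6004: V=(p*·236.7099+(1−p*)·305.5741)/1.15=233.9043; Δ=(236.7099−305.5741)/(156.0206−87.1563)=-1.0000; B=V−Δ·S=341.5047
Node (2,1) S=192.6180: V=(p*·113.4343+(1−p*)·236.7099)/1.15=148.8867; Δ=(113.4343−236.7099)/(279.2961−156.0206)=-1.0000; B=V−Δ·S=341.5047
Node (2,2) S=344.8100: V=(p*·19.0193+(1−p*)·113.4343)/1.15=55.0229; Δ=(19.0193−113.4343)/(499.9745−279.2961)=-0.4278; B=V−Δ·S=202.5464
Node (1,0) S=132.8400: V=(p*·148.8867+(1−p*)·233.9043)/1.15=164.1206; Δ=(148.8867−233.9043)/(192.6180−107.6004)=-1.0000; B=V−Δ·S=296.9606
Node (1,1) S=237.8000: V=(p*·55.0229+(1−p*)·148.8867)/1.15=86.1057; Δ=(55.0229−148.8867)/(344.8100−192.6180)=-0.6167; B=V−Δ·S=232.7679
Node (0,0) S=164.0000: V=(p*·86.1057+(1−p*)·164.1206)/1.15=106.6741; Δ=(86.1057−164.1206)/(237.8000−132.8400)=-0.7433; B=V−Δ·S=228.5724
Check: Δ(0,0)·S0 + B(0,0) = 106.6741 = V0.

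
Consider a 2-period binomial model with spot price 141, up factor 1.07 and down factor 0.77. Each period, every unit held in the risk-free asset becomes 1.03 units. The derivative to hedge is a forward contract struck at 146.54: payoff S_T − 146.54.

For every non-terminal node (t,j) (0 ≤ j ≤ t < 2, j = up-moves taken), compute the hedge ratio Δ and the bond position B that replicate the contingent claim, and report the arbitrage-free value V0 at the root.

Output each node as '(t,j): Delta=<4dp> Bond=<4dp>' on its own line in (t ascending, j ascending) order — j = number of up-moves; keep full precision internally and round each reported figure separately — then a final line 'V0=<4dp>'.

(0,0): Delta=1.0000 Bond=-138.1280
(1,0): Delta=1.0000 Bond=-142.2718
(1,1): Delta=1.0000 Bond=-142.2718
V0=2.8720

Since d<R<u, set p* = (R−d)/(u−d) = 0.8667; price each node as the discounted p*-expectation of its children.
Terminal values V(2,·): V(2,0)=-62.9411, V(2,1)=-30.3701, V(2,2)=14.8909
  t=1,j=0: stock 108.5700 → up 116.1699 (V=-30.3701), down 83.5989 (V=-62.9411). Price -33.7018; hedge Δ=1.0000, bond B=-142.2718.
  t=1,j=1: stock 150.8700 → up 161.4309 (V=14.8909), down 116.1699 (V=-30.3701). Price 8.5982; hedge Δ=1.0000, bond B=-142.2718.
  t=0,j=0: stock 141.0000 → up 150.8700 (V=8.5982), down 108.5700 (V=-33.7018). Price 2.8720; hedge Δ=1.0000, bond B=-138.1280.
Root portfolio cost Δ·141+B reproduces V0=2.8720.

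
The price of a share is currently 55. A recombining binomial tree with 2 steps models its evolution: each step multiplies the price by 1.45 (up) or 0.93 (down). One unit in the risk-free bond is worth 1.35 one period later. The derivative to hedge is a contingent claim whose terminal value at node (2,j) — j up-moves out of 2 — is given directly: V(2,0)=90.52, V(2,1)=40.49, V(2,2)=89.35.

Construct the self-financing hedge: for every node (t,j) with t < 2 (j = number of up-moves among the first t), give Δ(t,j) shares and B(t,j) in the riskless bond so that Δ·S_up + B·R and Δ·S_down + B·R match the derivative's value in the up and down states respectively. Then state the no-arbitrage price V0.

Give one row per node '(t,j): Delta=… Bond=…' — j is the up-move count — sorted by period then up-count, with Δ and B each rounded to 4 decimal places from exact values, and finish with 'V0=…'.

Risk-neutral probability p* = (R−d)/(u−d) = (1.35−0.93)/(1.45−0.93) = 0.8077.
At expiry t=2: V(2,0)=90.5200, V(2,1)=40.4900, V(2,2)=89.3500
Node (1,0) S=51.1500: V=(p*·40.4900+(1−p*)·90.5200)/1.35=37.1194; Δ=(40.4900−90.5200)/(74.1675−47.5695)=-1.8810; B=V−Δ·S=133.3309
Node (1,1) S=79.7500: V=(p*·89.3500+(1−p*)·40.4900)/1.35=59.2251; Δ=(89.3500−40.4900)/(115.6375−74.1675)=1.1782; B=V−Δ·S=-34.7365
Node (0,0) S=55.0000: V=(p*·59.2251+(1−p*)·37.1194)/1.35=40.7215; Δ=(59.2251−37.1194)/(79.7500−51.1500)=0.7729; B=V−Δ·S=-1.7895
Self-financing check: at every node Δ·S+B equals the discounted successor values.

(0,0): Delta=0.7729 Bond=-1.7895
(1,0): Delta=-1.8810 Bond=133.3309
(1,1): Delta=1.1782 Bond=-34.7365
V0=40.7215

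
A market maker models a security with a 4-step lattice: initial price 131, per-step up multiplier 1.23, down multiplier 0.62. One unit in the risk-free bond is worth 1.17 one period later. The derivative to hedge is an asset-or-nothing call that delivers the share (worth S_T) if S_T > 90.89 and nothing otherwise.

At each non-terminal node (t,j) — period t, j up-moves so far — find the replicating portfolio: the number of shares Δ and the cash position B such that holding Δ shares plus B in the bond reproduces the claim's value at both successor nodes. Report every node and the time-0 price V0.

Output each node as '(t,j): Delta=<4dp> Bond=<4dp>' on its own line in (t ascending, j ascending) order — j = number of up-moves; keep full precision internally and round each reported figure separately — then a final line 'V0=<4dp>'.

(0,0): Delta=1.1349 Bond=-19.6655
(1,0): Delta=1.8117 Bond=-77.9737
(1,1): Delta=1.0977 Bond=-17.0124
(2,0): Delta=0.0000 Bond=0.0000
(2,1): Delta=1.9113 Bond=-101.1815
(2,2): Delta=1.0530 Bond=-11.0380
(3,0): Delta=0.0000 Bond=0.0000
(3,1): Delta=0.0000 Bond=0.0000
(3,2): Delta=2.0164 Bond=-131.2969
(3,3): Delta=1.0000 Bond=0.0000
V0=129.0101

No-arbitrage ⇒ martingale measure with p* = (R−d)/(u−d) = 0.9016.
At expiry t=4: V(4,0)=0.0000, V(4,1)=0.0000, V(4,2)=0.0000, V(4,3)=151.1396, V(4,4)=299.8415
Node (3,0) S=31.2210: V=(p*·0.0000+(1−p*)·0.0000)/1.17=0.0000; Δ=(0.0000−0.0000)/(38.4018−19.3570)=0.0000; B=V−Δ·S=0.0000
Node (3,1) S=61.9384: V=(p*·0.0000+(1−p*)·0.0000)/1.17=0.0000; Δ=(0.0000−0.0000)/(76.1842−38.4018)=0.0000; B=V−Δ·S=0.0000
Node (3,2) S=122.8777: V=(p*·151.1396+(1−p*)·0.0000)/1.17=116.4730; Δ=(151.1396−0.0000)/(151.1396−76.1842)=2.0164; B=V−Δ·S=-131.2969
Node (3,3) S=243.7736: V=(p*·299.8415+(1−p*)·151.1396)/1.17=243.7736; Δ=(299.8415−151.1396)/(299.8415−151.1396)=1.0000; B=V−Δ·S=0.0000
Node (2,0) S=50.3564: V=(p*·0.0000+(1−p*)·0.0000)/1.17=0.0000; Δ=(0.0000−0.0000)/(61.9384−31.2210)=0.0000; B=V−Δ·S=0.0000
Node (2,1) S=99.9006: V=(p*·116.4730+(1−p*)·0.0000)/1.17=89.7578; Δ=(116.4730−0.0000)/(122.8777−61.9384)=1.9113; B=V−Δ·S=-101.1815
Node (2,2) S=198.1899: V=(p*·243.7736+(1−p*)·116.4730)/1.17=197.6515; Δ=(243.7736−116.4730)/(243.7736−122.8777)=1.0530; B=V−Δ·S=-11.0380
Node (1,0) S=81.2200: V=(p*·89.7578+(1−p*)·0.0000)/1.17=69.1702; Δ=(89.7578−0.0000)/(99.9006−50.3564)=1.8117; B=V−Δ·S=-77.9737
Node (1,1) S=161.1300: V=(p*·197.6515+(1−p*)·89.7578)/1.17=159.8624; Δ=(197.6515−89.7578)/(198.1899−99.9006)=1.0977; B=V−Δ·S=-17.0124
Node (0,0) S=131.0000: V=(p*·159.8624+(1−p*)·69.1702)/1.17=129.0101; Δ=(159.8624−69.1702)/(161.1300−81.2200)=1.1349; B=V−Δ·S=-19.6655
The time-0 hedge costs 129.0101, which is the no-arbitrage price.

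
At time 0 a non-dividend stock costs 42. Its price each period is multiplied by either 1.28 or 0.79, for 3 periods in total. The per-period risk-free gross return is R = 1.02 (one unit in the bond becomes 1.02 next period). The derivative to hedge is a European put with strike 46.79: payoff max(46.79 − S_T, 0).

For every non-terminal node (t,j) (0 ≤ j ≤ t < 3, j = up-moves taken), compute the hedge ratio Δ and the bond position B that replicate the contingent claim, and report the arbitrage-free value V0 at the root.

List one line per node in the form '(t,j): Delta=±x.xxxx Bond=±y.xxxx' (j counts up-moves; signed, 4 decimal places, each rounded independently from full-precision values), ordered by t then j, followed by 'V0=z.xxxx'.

(0,0): Delta=-0.4769 Bond=28.6464
(1,0): Delta=-0.7857 Bond=39.4653
(1,1): Delta=-0.2614 Bond=17.6370
(2,0): Delta=-1.0000 Bond=45.8725
(2,1): Delta=-0.6361 Bond=33.9038
(2,2): Delta=0.0000 Bond=0.0000
V0=8.6177

No-arbitrage ⇒ martingale measure with p* = (R−d)/(u−d) = 0.4694.
Terminal values V(3,·): V(3,0)=26.0824, V(3,1)=13.2384, V(3,2)=0.0000, V(3,3)=0.0000
  t=2,j=0: stock 26.2122 → up 33.5516 (V=13.2384), down 20.7076 (V=26.0824). Price 19.6603; hedge Δ=-1.0000, bond B=45.8725.
  t=2,j=1: stock 42.4704 → up 54.3621 (V=0.0000), down 33.5516 (V=13.2384). Price 6.8867; hedge Δ=-0.6361, bond B=33.9038.
  t=2,j=2: stock 68.8128 → up 88.0804 (V=0.0000), down 54.3621 (V=0.0000). Price 0.0000; hedge Δ=0.0000, bond B=0.0000.
  t=1,j=0: stock 33.1800 → up 42.4704 (V=6.8867), down 26.2122 (V=19.6603). Price 13.3966; hedge Δ=-0.7857, bond B=39.4653.
  t=1,j=1: stock 53.7600 → up 68.8128 (V=0.0000), down 42.4704 (V=6.8867). Price 3.5825; hedge Δ=-0.2614, bond B=17.6370.
  t=0,j=0: stock 42.0000 → up 53.7600 (V=3.5825), down 33.1800 (V=13.3966). Price 8.6177; hedge Δ=-0.4769, bond B=28.6464.
Check: Δ(0,0)·S0 + B(0,0) = 8.6177 = V0.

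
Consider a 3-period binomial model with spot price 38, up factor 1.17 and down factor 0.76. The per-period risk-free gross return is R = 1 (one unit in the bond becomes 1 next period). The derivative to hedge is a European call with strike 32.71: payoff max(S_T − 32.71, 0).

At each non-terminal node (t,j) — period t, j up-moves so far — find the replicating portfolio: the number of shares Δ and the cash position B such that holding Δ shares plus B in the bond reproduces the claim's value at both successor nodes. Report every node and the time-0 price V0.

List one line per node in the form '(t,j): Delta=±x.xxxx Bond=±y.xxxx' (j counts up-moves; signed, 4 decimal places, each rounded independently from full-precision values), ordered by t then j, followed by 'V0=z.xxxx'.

Since d<R<u, set p* = (R−d)/(u−d) = 0.5854; price each node as the discounted p*-expectation of its children.
Payoff layer (t=3): V(3,0)=0.0000, V(3,1)=0.0000, V(3,2)=6.8238, V(3,3)=28.1513
(2,0): S=21.9488. Δ = (V_up−V_dn)/(S_up−S_dn) = (0.0000−0.0000)/(25.6801−16.6811) = 0.0000. V = [p*·0.0000 + (1−p*)·0.0000]/1 = 0.0000. B = V − Δ·S = 0.0000.
(2,1): S=33.7896. Δ = (V_up−V_dn)/(S_up−S_dn) = (6.8238−0.0000)/(39.5338−25.6801) = 0.4926. V = [p*·6.8238 + (1−p*)·0.0000]/1 = 3.9944. B = V − Δ·S = -12.6491.
(2,2): S=52.0182. Δ = (V_up−V_dn)/(S_up−S_dn) = (28.1513−6.8238)/(60.8613−39.5338) = 1.0000. V = [p*·28.1513 + (1−p*)·6.8238]/1 = 19.3082. B = V − Δ·S = -32.7100.
(1,0): S=28.8800. Δ = (V_up−V_dn)/(S_up−S_dn) = (3.9944−0.0000)/(33.7896−21.9488) = 0.3373. V = [p*·3.9944 + (1−p*)·0.0000]/1 = 2.3382. B = V − Δ·S = -7.4043.
(1,1): S=44.4600. Δ = (V_up−V_dn)/(S_up−S_dn) = (19.3082−3.9944)/(52.0182−33.7896) = 0.8401. V = [p*·19.3082 + (1−p*)·3.9944]/1 = 12.9586. B = V − Δ·S = -24.3920.
(0,0): S=38.0000. Δ = (V_up−V_dn)/(S_up−S_dn) = (12.9586−2.3382)/(44.4600−28.8800) = 0.6817. V = [p*·12.9586 + (1−p*)·2.3382]/1 = 8.5550. B = V − Δ·S = -17.3484.
Root portfolio cost Δ·38+B reproduces V0=8.5550.

(0,0): Delta=0.6817 Bond=-17.3484
(1,0): Delta=0.3373 Bond=-7.4043
(1,1): Delta=0.8401 Bond=-24.3920
(2,0): Delta=0.0000 Bond=0.0000
(2,1): Delta=0.4926 Bond=-12.6491
(2,2): Delta=1.0000 Bond=-32.7100
V0=8.5550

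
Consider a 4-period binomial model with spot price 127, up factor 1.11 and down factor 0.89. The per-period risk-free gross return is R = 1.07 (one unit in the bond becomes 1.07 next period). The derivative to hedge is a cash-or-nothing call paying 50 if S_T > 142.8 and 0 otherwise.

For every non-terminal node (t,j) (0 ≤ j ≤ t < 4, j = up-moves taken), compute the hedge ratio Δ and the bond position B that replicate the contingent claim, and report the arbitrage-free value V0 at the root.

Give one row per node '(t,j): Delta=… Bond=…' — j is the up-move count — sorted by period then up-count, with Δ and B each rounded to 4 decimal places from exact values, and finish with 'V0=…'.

The replicating-portfolio and risk-neutral prices coincide; use p* = (1.07−0.89)/(1.11−0.89) = 0.8182 for the latter.
Payoff layer (t=4): V(4,0)=0.0000, V(4,1)=0.0000, V(4,2)=0.0000, V(4,3)=50.0000, V(4,4)=50.0000
  t=3,j=0: stock 89.5311 → up 99.3795 (V=0.0000), down 79.6826 (V=0.0000). Price 0.0000; hedge Δ=0.0000, bond B=0.0000.
  t=3,j=1: stock 111.6623 → up 123.9452 (V=0.0000), down 99.3795 (V=0.0000). Price 0.0000; hedge Δ=0.0000, bond B=0.0000.
  t=3,j=2: stock 139.2643 → up 154.5833 (V=50.0000), down 123.9452 (V=0.0000). Price 38.2328; hedge Δ=1.6320, bond B=-189.0399.
  t=3,j=3: stock 173.6891 → up 192.7949 (V=50.0000), down 154.5833 (V=50.0000). Price 46.7290; hedge Δ=0.0000, bond B=46.7290.
  t=2,j=0: stock 100.5967 → up 111.6623 (V=0.0000), down 89.5311 (V=0.0000). Price 0.0000; hedge Δ=0.0000, bond B=0.0000.
  t=2,j=1: stock 125.4633 → up 139.2643 (V=38.2328), down 111.6623 (V=0.0000). Price 29.2349; hedge Δ=1.3851, bond B=-144.5505.
  t=2,j=2: stock 156.4767 → up 173.6891 (V=46.7290), down 139.2643 (V=38.2328). Price 42.2282; hedge Δ=0.2468, bond B=3.6093.
  t=1,j=0: stock 113.0300 → up 125.4633 (V=29.2349), down 100.5967 (V=0.0000). Price 22.3547; hedge Δ=1.1757, bond B=-110.5314.
  t=1,j=1: stock 140.9700 → up 156.4767 (V=42.2282), down 125.4633 (V=29.2349). Price 37.2578; hedge Δ=0.4190, bond B=-21.8027.
  t=0,j=0: stock 127.0000 → up 140.9700 (V=37.2578), down 113.0300 (V=22.3547). Price 32.2880; hedge Δ=0.5334, bond B=-35.4534.
Check: Δ(0,0)·S0 + B(0,0) = 32.2880 = V0.

(0,0): Delta=0.5334 Bond=-35.4534
(1,0): Delta=1.1757 Bond=-110.5314
(1,1): Delta=0.4190 Bond=-21.8027
(2,0): Delta=0.0000 Bond=0.0000
(2,1): Delta=1.3851 Bond=-144.5505
(2,2): Delta=0.2468 Bond=3.6093
(3,0): Delta=0.0000 Bond=0.0000
(3,1): Delta=0.0000 Bond=0.0000
(3,2): Delta=1.6320 Bond=-189.0399
(3,3): Delta=0.0000 Bond=46.7290
V0=32.2880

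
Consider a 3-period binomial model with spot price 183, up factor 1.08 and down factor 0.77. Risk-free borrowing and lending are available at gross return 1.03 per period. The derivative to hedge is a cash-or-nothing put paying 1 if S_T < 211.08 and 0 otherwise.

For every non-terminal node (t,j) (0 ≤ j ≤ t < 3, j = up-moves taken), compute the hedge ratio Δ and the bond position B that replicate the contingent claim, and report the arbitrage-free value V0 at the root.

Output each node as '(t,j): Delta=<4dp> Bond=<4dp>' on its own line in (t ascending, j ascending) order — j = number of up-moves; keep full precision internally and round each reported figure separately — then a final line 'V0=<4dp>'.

Since d<R<u, set p* = (R−d)/(u−d) = 0.8387; price each node as the discounted p*-expectation of its children.
Terminal payoffs: V(3,0)=1.0000, V(3,1)=1.0000, V(3,2)=1.0000, V(3,3)=0.0000
  t=2,j=0: stock 108.5007 → up 117.1808 (V=1.0000), down 83.5455 (V=1.0000). Price 0.9709; hedge Δ=0.0000, bond B=0.9709.
  t=2,j=1: stock 152.1828 → up 164.3574 (V=1.0000), down 117.1808 (V=1.0000). Price 0.9709; hedge Δ=0.0000, bond B=0.9709.
  t=2,j=2: stock 213.4512 → up 230.5273 (V=0.0000), down 164.3574 (V=1.0000). Price 0.1566; hedge Δ=-0.0151, bond B=3.3824.
  t=1,j=0: stock 140.9100 → up 152.1828 (V=0.9709), down 108.5007 (V=0.9709). Price 0.9426; hedge Δ=0.0000, bond B=0.9426.
  t=1,j=1: stock 197.6400 → up 213.4512 (V=0.1566), down 152.1828 (V=0.9709). Price 0.2795; hedge Δ=-0.0133, bond B=2.9063.
  t=0,j=0: stock 183.0000 → up 197.6400 (V=0.2795), down 140.9100 (V=0.9426). Price 0.3752; hedge Δ=-0.0117, bond B=2.5141.
Root portfolio cost Δ·183+B reproduces V0=0.3752.

(0,0): Delta=-0.0117 Bond=2.5141
(1,0): Delta=0.0000 Bond=0.9426
(1,1): Delta=-0.0133 Bond=2.9063
(2,0): Delta=0.0000 Bond=0.9709
(2,1): Delta=0.0000 Bond=0.9709
(2,2): Delta=-0.0151 Bond=3.3824
V0=0.3752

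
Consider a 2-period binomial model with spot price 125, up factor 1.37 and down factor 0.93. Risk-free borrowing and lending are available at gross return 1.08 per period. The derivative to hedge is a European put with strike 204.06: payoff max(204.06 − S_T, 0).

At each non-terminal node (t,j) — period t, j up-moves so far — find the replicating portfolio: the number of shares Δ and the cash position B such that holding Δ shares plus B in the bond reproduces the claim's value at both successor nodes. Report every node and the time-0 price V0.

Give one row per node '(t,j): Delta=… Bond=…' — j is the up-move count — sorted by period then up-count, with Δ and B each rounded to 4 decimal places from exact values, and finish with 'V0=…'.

The replicating-portfolio and risk-neutral prices coincide; use p* = (1.08−0.93)/(1.37−0.93) = 0.3409 for the latter.
Payoff layer (t=2): V(2,0)=95.9475, V(2,1)=44.7975, V(2,2)=0.0000
  t=1,j=0: stock 116.2500 → up 159.2625 (V=44.7975), down 108.1125 (V=95.9475). Price 72.6944; hedge Δ=-1.0000, bond B=188.9444.
  t=1,j=1: stock 171.2500 → up 234.6125 (V=0.0000), down 159.2625 (V=44.7975). Price 27.3385; hedge Δ=-0.5945, bond B=129.1510.
  t=0,j=0: stock 125.0000 → up 171.2500 (V=27.3385), down 116.2500 (V=72.6944). Price 52.9928; hedge Δ=-0.8247, bond B=156.0744.
The time-0 hedge costs 52.9928, which is the no-arbitrage price.

(0,0): Delta=-0.8247 Bond=156.0744
(1,0): Delta=-1.0000 Bond=188.9444
(1,1): Delta=-0.5945 Bond=129.1510
V0=52.9928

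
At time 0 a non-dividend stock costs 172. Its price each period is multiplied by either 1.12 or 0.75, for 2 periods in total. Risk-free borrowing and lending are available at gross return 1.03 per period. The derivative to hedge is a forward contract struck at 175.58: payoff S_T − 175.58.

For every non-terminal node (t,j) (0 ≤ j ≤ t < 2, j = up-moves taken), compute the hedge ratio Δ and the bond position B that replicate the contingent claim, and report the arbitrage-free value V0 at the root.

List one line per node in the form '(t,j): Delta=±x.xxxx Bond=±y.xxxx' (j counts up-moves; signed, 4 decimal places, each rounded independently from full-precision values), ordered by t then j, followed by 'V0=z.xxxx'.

No-arbitrage ⇒ martingale measure with p* = (R−d)/(u−d) = 0.7568.
Payoff layer (t=2): V(2,0)=-78.8300, V(2,1)=-31.1000, V(2,2)=40.1768
Node (1,0) S=129.0000: V=(p*·-31.1000+(1−p*)·-78.8300)/1.03=-41.4660; Δ=(-31.1000−-78.8300)/(144.4800−96.7500)=1.0000; B=V−Δ·S=-170.4660
Node (1,1) S=192.6400: V=(p*·40.1768+(1−p*)·-31.1000)/1.03=22.1740; Δ=(40.1768−-31.1000)/(215.7568−144.4800)=1.0000; B=V−Δ·S=-170.4660
Node (0,0) S=172.0000: V=(p*·22.1740+(1−p*)·-41.4660)/1.03=6.4990; Δ=(22.1740−-41.4660)/(192.6400−129.0000)=1.0000; B=V−Δ·S=-165.5010
Self-financing check: at every node Δ·S+B equals the discounted successor values.

(0,0): Delta=1.0000 Bond=-165.5010
(1,0): Delta=1.0000 Bond=-170.4660
(1,1): Delta=1.0000 Bond=-170.4660
V0=6.4990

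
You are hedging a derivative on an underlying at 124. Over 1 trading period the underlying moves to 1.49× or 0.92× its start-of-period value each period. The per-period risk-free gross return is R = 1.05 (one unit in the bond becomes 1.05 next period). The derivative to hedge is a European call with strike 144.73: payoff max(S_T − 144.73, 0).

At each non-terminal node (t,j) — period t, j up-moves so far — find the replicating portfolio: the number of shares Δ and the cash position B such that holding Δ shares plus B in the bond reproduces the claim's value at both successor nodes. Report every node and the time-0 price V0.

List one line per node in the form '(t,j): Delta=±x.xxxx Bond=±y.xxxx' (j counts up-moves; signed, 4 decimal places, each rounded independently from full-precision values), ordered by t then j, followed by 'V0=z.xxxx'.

Since d<R<u, set p* = (R−d)/(u−d) = 0.2281; price each node as the discounted p*-expectation of its children.
Payoff layer (t=1): V(1,0)=0.0000, V(1,1)=40.0300
  t=0,j=0: stock 124.0000 → up 184.7600 (V=40.0300), down 114.0800 (V=0.0000). Price 8.6949; hedge Δ=0.5664, bond B=-61.5332.
Root portfolio cost Δ·124+B reproduces V0=8.6949.

(0,0): Delta=0.5664 Bond=-61.5332
V0=8.6949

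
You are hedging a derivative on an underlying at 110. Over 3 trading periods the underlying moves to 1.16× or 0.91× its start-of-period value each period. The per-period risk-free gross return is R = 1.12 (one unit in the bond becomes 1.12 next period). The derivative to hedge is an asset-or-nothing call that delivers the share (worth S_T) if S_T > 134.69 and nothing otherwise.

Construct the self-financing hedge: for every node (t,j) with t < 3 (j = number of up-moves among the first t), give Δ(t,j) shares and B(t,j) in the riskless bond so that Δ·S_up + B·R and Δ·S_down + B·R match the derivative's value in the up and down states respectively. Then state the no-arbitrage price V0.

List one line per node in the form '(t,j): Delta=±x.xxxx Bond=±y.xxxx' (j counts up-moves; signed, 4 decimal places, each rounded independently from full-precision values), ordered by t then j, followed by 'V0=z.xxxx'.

(0,0): Delta=1.8065 Bond=-93.8051
(1,0): Delta=4.0368 Bond=-328.3180
(1,1): Delta=1.4732 Bond=-62.5368
(2,0): Delta=0.0000 Bond=0.0000
(2,1): Delta=4.6400 Bond=-437.7573
(2,2): Delta=1.0000 Bond=0.0000
V0=104.9063

No-arbitrage ⇒ martingale measure with p* = (R−d)/(u−d) = 0.8400.
At expiry t=3: V(3,0)=0.0000, V(3,1)=0.0000, V(3,2)=134.6946, V(3,3)=171.6986
(2,0): S=91.0910. Δ = (V_up−V_dn)/(S_up−S_dn) = (0.0000−0.0000)/(105.6656−82.8928) = 0.0000. V = [p*·0.0000 + (1−p*)·0.0000]/1.12 = 0.0000. B = V − Δ·S = 0.0000.
(2,1): S=116.1160. Δ = (V_up−V_dn)/(S_up−S_dn) = (134.6946−0.0000)/(134.6946−105.6656) = 4.6400. V = [p*·134.6946 + (1−p*)·0.0000]/1.12 = 101.0209. B = V − Δ·S = -437.7573.
(2,2): S=148.0160. Δ = (V_up−V_dn)/(S_up−S_dn) = (171.6986−134.6946)/(171.6986−134.6946) = 1.0000. V = [p*·171.6986 + (1−p*)·134.6946]/1.12 = 148.0160. B = V − Δ·S = 0.0000.
(1,0): S=100.1000. Δ = (V_up−V_dn)/(S_up−S_dn) = (101.0209−0.0000)/(116.1160−91.0910) = 4.0368. V = [p*·101.0209 + (1−p*)·0.0000]/1.12 = 75.7657. B = V − Δ·S = -328.3180.
(1,1): S=127.6000. Δ = (V_up−V_dn)/(S_up−S_dn) = (148.0160−101.0209)/(148.0160−116.1160) = 1.4732. V = [p*·148.0160 + (1−p*)·101.0209]/1.12 = 125.4436. B = V − Δ·S = -62.5368.
(0,0): S=110.0000. Δ = (V_up−V_dn)/(S_up−S_dn) = (125.4436−75.7657)/(127.6000−100.1000) = 1.8065. V = [p*·125.4436 + (1−p*)·75.7657]/1.12 = 104.9063. B = V − Δ·S = -93.8051.
The time-0 hedge costs 104.9063, which is the no-arbitrage price.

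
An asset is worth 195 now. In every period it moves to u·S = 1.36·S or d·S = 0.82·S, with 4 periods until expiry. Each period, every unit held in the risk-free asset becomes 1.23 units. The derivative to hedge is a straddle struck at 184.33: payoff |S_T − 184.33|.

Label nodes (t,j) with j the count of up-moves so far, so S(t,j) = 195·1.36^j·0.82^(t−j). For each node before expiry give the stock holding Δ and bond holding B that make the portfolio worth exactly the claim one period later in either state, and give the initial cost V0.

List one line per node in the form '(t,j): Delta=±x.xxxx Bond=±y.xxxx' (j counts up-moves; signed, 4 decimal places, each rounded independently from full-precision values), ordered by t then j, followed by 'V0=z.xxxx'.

No-arbitrage ⇒ martingale measure with p* = (R−d)/(u−d) = 0.7593.
Terminal payoffs: V(4,0)=96.1663, V(4,1)=38.1072, V(4,2)=58.1859, V(4,3)=217.8914, V(4,4)=482.7689
Node (3,0) S=107.5168: V=(p*·38.1072+(1−p*)·96.1663)/1.23=42.3450; Δ=(38.1072−96.1663)/(146.2228−88.1637)=-1.0000; B=V−Δ·S=149.8618
Node (3,1) S=178.3205: V=(p*·58.1859+(1−p*)·38.1072)/1.23=43.3757; Δ=(58.1859−38.1072)/(242.5159−146.2228)=0.2085; B=V−Δ·S=6.1930
Node (3,2) S=295.7510: V=(p*·217.8914+(1−p*)·58.1859)/1.23=145.8893; Δ=(217.8914−58.1859)/(402.2214−242.5159)=1.0000; B=V−Δ·S=-149.8618
Node (3,3) S=490.5139: V=(p*·482.7689+(1−p*)·217.8914)/1.23=340.6521; Δ=(482.7689−217.8914)/(667.0989−402.2214)=1.0000; B=V−Δ·S=-149.8618
Node (2,0) S=131.1180: V=(p*·43.3757+(1−p*)·42.3450)/1.23=35.0631; Δ=(43.3757−42.3450)/(178.3205−107.5168)=0.0146; B=V−Δ·S=33.1544
Node (2,1) S=217.4640: V=(p*·145.8893+(1−p*)·43.3757)/1.23=98.5448; Δ=(145.8893−43.3757)/(295.7510−178.3205)=0.8730; B=V−Δ·S=-91.2952
Node (2,2) S=360.6720: V=(p*·340.6521+(1−p*)·145.8893)/1.23=238.8331; Δ=(340.6521−145.8893)/(490.5139−295.7510)=1.0000; B=V−Δ·S=-121.8389
Node (1,0) S=159.9000: V=(p*·98.5448+(1−p*)·35.0631)/1.23=67.6928; Δ=(98.5448−35.0631)/(217.4640−131.1180)=0.7352; B=V−Δ·S=-49.8659
Node (1,1) S=265.2000: V=(p*·238.8331+(1−p*)·98.5448)/1.23=166.7155; Δ=(238.8331−98.5448)/(360.6720−217.4640)=0.9796; B=V−Δ·S=-93.0778
Node (0,0) S=195.0000: V=(p*·166.7155+(1−p*)·67.6928)/1.23=116.1599; Δ=(166.7155−67.6928)/(265.2000−159.9000)=0.9404; B=V−Δ·S=-67.2154
The time-0 hedge costs 116.1599, which is the no-arbitrage price.

(0,0): Delta=0.9404 Bond=-67.2154
(1,0): Delta=0.7352 Bond=-49.8659
(1,1): Delta=0.9796 Bond=-93.0778
(2,0): Delta=0.0146 Bond=33.1544
(2,1): Delta=0.8730 Bond=-91.2952
(2,2): Delta=1.0000 Bond=-121.8389
(3,0): Delta=-1.0000 Bond=149.8618
(3,1): Delta=0.2085 Bond=6.1930
(3,2): Delta=1.0000 Bond=-149.8618
(3,3): Delta=1.0000 Bond=-149.8618
V0=116.1599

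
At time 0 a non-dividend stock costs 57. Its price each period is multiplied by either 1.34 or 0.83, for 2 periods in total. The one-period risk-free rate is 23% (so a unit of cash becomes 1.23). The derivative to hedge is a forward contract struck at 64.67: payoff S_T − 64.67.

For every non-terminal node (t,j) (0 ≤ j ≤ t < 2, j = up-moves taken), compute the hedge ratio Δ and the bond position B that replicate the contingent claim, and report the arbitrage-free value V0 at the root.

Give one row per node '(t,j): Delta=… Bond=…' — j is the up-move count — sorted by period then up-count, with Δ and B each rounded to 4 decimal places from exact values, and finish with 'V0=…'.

(0,0): Delta=1.0000 Bond=-42.7457
(1,0): Delta=1.0000 Bond=-52.5772
(1,1): Delta=1.0000 Bond=-52.5772
V0=14.2543

Under the risk-neutral measure, an up-move has probability p* = (R−d)/(u−d) = 0.7843 and values discount at R = 1.23.
Terminal payoffs: V(2,0)=-25.4027, V(2,1)=-1.2746, V(2,2)=37.6792
Node (1,0) S=47.3100: V=(p*·-1.2746+(1−p*)·-25.4027)/1.23=-5.2672; Δ=(-1.2746−-25.4027)/(63.3954−39.2673)=1.0000; B=V−Δ·S=-52.5772
Node (1,1) S=76.3800: V=(p*·37.6792+(1−p*)·-1.2746)/1.23=23.8028; Δ=(37.6792−-1.2746)/(102.3492−63.3954)=1.0000; B=V−Δ·S=-52.5772
Node (0,0) S=57.0000: V=(p*·23.8028+(1−p*)·-5.2672)/1.23=14.2543; Δ=(23.8028−-5.2672)/(76.3800−47.3100)=1.0000; B=V−Δ·S=-42.7457
Check: Δ(0,0)·S0 + B(0,0) = 14.2543 = V0.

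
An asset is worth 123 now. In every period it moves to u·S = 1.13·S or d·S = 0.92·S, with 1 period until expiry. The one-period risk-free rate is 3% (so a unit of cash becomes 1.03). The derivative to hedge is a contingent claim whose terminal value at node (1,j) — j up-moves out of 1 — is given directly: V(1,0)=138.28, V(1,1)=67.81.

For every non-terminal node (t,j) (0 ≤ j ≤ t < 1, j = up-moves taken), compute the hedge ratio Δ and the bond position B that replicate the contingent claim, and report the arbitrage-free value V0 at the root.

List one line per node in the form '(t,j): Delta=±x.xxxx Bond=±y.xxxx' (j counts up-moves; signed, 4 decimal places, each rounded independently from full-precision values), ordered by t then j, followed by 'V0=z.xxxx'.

(0,0): Delta=-2.7282 Bond=433.9861
V0=98.4147

Since d<R<u, set p* = (R−d)/(u−d) = 0.5238; price each node as the discounted p*-expectation of its children.
Terminal values V(1,·): V(1,0)=138.2800, V(1,1)=67.8100
Node (0,0) S=123.0000: V=(p*·67.8100+(1−p*)·138.2800)/1.03=98.4147; Δ=(67.8100−138.2800)/(138.9900−113.1600)=-2.7282; B=V−Δ·S=433.9861
Root portfolio cost Δ·123+B reproduces V0=98.4147.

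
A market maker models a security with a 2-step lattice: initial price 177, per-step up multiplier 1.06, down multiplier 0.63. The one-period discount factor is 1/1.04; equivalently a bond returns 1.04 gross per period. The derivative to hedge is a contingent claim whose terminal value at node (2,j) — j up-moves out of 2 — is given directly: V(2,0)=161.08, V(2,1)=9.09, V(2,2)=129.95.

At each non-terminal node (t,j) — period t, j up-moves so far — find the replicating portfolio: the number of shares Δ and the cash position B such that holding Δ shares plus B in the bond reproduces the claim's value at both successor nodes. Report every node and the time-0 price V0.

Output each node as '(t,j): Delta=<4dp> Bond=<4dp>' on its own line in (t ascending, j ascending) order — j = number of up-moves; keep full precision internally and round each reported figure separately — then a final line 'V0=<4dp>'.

(0,0): Delta=1.3666 Bond=-131.5840
(1,0): Delta=-3.1698 Bond=369.0029
(1,1): Delta=1.4981 Bond=-161.5230
V0=110.2972

Risk-neutral probability p* = (R−d)/(u−d) = (1.04−0.63)/(1.06−0.63) = 0.9535.
Terminal values V(2,·): V(2,0)=161.0800, V(2,1)=9.0900, V(2,2)=129.9500
Node (1,0) S=111.5100: V=(p*·9.0900+(1−p*)·161.0800)/1.04=15.5378; Δ=(9.0900−161.0800)/(118.2006−70.2513)=-3.1698; B=V−Δ·S=369.0029
Node (1,1) S=187.6200: V=(p*·129.9500+(1−p*)·9.0900)/1.04=119.5467; Δ=(129.9500−9.0900)/(198.8772−118.2006)=1.4981; B=V−Δ·S=-161.5230
Node (0,0) S=177.0000: V=(p*·119.5467+(1−p*)·15.5378)/1.04=110.2972; Δ=(119.5467−15.5378)/(187.6200−111.5100)=1.3666; B=V−Δ·S=-131.5840
Self-financing check: at every node Δ·S+B equals the discounted successor values.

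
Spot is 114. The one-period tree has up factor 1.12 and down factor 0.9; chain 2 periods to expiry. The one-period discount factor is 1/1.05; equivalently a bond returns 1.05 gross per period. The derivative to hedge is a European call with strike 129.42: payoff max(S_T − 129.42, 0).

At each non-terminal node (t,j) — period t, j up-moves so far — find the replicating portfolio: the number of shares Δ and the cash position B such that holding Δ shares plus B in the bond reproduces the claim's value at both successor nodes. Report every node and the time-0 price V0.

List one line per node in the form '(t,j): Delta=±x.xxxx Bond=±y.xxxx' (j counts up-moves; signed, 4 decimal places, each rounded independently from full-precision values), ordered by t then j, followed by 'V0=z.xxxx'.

Under the risk-neutral measure, an up-move has probability p* = (R−d)/(u−d) = 0.6818 and values discount at R = 1.05.
Terminal values V(2,·): V(2,0)=0.0000, V(2,1)=0.0000, V(2,2)=13.5816
Node (1,0) S=102.6000: V=(p*·0.0000+(1−p*)·0.0000)/1.05=0.0000; Δ=(0.0000−0.0000)/(114.9120−92.3400)=0.0000; B=V−Δ·S=0.0000
Node (1,1) S=127.6800: V=(p*·13.5816+(1−p*)·0.0000)/1.05=8.8192; Δ=(13.5816−0.0000)/(143.0016−114.9120)=0.4835; B=V−Δ·S=-52.9153
Node (0,0) S=114.0000: V=(p*·8.8192+(1−p*)·0.0000)/1.05=5.7268; Δ=(8.8192−0.0000)/(127.6800−102.6000)=0.3516; B=V−Δ·S=-34.3606
Check: Δ(0,0)·S0 + B(0,0) = 5.7268 = V0.

(0,0): Delta=0.3516 Bond=-34.3606
(1,0): Delta=0.0000 Bond=0.0000
(1,1): Delta=0.4835 Bond=-52.9153
V0=5.7268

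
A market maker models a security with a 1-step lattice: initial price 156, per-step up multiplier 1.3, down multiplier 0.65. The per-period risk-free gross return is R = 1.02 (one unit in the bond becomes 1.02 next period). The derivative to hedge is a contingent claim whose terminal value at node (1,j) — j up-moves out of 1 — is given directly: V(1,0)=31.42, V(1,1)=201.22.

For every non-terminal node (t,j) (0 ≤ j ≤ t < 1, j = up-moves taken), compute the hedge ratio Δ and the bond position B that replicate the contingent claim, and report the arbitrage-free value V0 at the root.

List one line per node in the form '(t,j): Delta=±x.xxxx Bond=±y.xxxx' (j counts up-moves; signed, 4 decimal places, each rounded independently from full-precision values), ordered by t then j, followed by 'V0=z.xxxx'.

(0,0): Delta=1.6746 Bond=-135.6667
V0=125.5641

No-arbitrage ⇒ martingale measure with p* = (R−d)/(u−d) = 0.5692.
Terminal values V(1,·): V(1,0)=31.4200, V(1,1)=201.2200
(0,0): S=156.0000. Δ = (V_up−V_dn)/(S_up−S_dn) = (201.2200−31.4200)/(202.8000−101.4000) = 1.6746. V = [p*·201.2200 + (1−p*)·31.4200]/1.02 = 125.5641. B = V − Δ·S = -135.6667.
Root portfolio cost Δ·156+B reproduces V0=125.5641.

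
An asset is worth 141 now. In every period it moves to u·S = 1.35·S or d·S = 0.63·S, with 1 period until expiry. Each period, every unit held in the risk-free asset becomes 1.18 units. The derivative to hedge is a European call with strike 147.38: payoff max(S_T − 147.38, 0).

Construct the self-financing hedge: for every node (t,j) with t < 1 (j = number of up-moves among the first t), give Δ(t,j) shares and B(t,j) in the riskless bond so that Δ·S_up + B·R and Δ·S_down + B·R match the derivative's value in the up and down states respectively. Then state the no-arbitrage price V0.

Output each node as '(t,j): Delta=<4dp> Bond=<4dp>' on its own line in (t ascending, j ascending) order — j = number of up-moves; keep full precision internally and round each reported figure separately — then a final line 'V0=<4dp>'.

(0,0): Delta=0.4233 Bond=-31.8633
V0=27.8172

Since d<R<u, set p* = (R−d)/(u−d) = 0.7639; price each node as the discounted p*-expectation of its children.
At expiry t=1: V(1,0)=0.0000, V(1,1)=42.9700
  t=0,j=0: stock 141.0000 → up 190.3500 (V=42.9700), down 88.8300 (V=0.0000). Price 27.8172; hedge Δ=0.4233, bond B=-31.8633.
Root portfolio cost Δ·141+B reproduces V0=27.8172.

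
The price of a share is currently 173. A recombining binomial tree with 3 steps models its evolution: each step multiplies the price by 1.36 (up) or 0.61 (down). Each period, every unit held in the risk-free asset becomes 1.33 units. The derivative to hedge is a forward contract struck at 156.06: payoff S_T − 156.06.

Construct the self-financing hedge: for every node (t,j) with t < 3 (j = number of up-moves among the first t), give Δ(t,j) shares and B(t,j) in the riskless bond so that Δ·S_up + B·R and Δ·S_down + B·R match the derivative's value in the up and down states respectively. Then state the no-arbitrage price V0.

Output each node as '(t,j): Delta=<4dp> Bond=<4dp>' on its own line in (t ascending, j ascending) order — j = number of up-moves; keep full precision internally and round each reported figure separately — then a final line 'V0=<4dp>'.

Since d<R<u, set p* = (R−d)/(u−d) = 0.9600; price each node as the discounted p*-expectation of its children.
Terminal values V(3,·): V(3,0)=-116.7923, V(3,1)=-68.5123, V(3,2)=39.1283, V(3,3)=279.1139
Node (2,0) S=64.3733: V=(p*·-68.5123+(1−p*)·-116.7923)/1.33=-52.9650; Δ=(-68.5123−-116.7923)/(87.5477−39.2677)=1.0000; B=V−Δ·S=-117.3383
Node (2,1) S=143.5208: V=(p*·39.1283+(1−p*)·-68.5123)/1.33=26.1825; Δ=(39.1283−-68.5123)/(195.1883−87.5477)=1.0000; B=V−Δ·S=-117.3383
Node (2,2) S=319.9808: V=(p*·279.1139+(1−p*)·39.1283)/1.33=202.6425; Δ=(279.1139−39.1283)/(435.1739−195.1883)=1.0000; B=V−Δ·S=-117.3383
Node (1,0) S=105.5300: V=(p*·26.1825+(1−p*)·-52.9650)/1.33=17.3057; Δ=(26.1825−-52.9650)/(143.5208−64.3733)=1.0000; B=V−Δ·S=-88.2243
Node (1,1) S=235.2800: V=(p*·202.6425+(1−p*)·26.1825)/1.33=147.0557; Δ=(202.6425−26.1825)/(319.9808−143.5208)=1.0000; B=V−Δ·S=-88.2243
Node (0,0) S=173.0000: V=(p*·147.0557+(1−p*)·17.3057)/1.33=106.6659; Δ=(147.0557−17.3057)/(235.2800−105.5300)=1.0000; B=V−Δ·S=-66.3341
Each (Δ,B) replicates both successor values, so the strategy is self-financing and V0 is arbitrage-free.

(0,0): Delta=1.0000 Bond=-66.3341
(1,0): Delta=1.0000 Bond=-88.2243
(1,1): Delta=1.0000 Bond=-88.2243
(2,0): Delta=1.0000 Bond=-117.3383
(2,1): Delta=1.0000 Bond=-117.3383
(2,2): Delta=1.0000 Bond=-117.3383
V0=106.6659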